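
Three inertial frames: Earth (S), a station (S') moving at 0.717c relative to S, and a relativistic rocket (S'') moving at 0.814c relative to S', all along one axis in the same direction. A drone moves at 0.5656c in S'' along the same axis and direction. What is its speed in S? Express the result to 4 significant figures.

First combine the drone and relativistic rocket (S''→S'): u₁ = (0.5656 + 0.814)/(1 + 0.5656×0.814) = 1.3796/1.4603984 = 0.94467.
Then combine with the station (S'→S): u = (0.94467 + 0.717)/(1 + 0.94467×0.717) = 1.66167/1.67732839 = 0.99066.

0.9907c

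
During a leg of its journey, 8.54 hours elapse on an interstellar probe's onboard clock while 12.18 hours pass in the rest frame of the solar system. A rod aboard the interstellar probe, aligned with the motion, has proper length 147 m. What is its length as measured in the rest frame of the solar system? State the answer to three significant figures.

γ = Δt/Δτ = 12.18/8.54 = 1.42623.
The rod contracts by the same γ: 147 m / 1.42623 = 103 m.

103 m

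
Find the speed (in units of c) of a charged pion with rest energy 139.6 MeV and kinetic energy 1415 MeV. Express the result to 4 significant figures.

K = (γ−1)mc², so γ = 1 + 1415/139.6 = 11.136.
Then v/c = √(1 − γ⁻²) = √(1 − 0.00806383) = √0.99193617 = 0.9960.

0.9960c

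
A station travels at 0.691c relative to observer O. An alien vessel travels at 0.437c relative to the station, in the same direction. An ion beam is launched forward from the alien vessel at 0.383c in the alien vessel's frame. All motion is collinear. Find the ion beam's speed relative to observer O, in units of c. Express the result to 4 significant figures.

0.9381c

Compose velocities in two stages. Stage 1 (into S'): u₁ = (0.383+0.437)/(1+0.383×0.437) = 0.70243.
Stage 2 (into S): u = (0.70243+0.691)/(1+0.70243×0.691) = 0.9381, so the speed is 0.9381c.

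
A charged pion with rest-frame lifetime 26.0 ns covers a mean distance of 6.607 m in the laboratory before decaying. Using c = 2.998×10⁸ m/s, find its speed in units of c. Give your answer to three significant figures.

0.647c

Let x = d/(cτ) = 6.607 m / (2.998×10⁸ m/s × 2.600×10^-8 s) = 0.84762. Since d = βγcτ, x = βγ = β/√(1−β²).
Solving: β² = x²/(1+x²) = 0.71846/1.71846 = 0.418084, so β = 0.647.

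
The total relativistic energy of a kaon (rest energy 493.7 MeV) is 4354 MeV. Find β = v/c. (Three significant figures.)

Total energy E = γmc² gives γ = 4354/493.7 = 8.8191.
Hence β = √(1 − 1/γ²) = √(1 − 0.0128573) = √0.9871427 = 0.994.

0.994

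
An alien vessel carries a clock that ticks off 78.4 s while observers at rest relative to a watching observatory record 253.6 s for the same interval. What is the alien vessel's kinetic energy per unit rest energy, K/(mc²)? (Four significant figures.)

From Δt = γΔτ: γ = 253.6/78.4 = 3.23469.
Since K = (γ−1)mc², K/(mc²) = 3.23469 − 1 = 2.235.

2.235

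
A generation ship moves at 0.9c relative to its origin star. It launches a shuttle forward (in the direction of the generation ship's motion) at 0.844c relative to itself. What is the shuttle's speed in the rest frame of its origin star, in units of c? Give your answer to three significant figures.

0.991c

Relativistic velocity addition: u = (u' + v)/(1 + u'v/c²), with u' = 0.844c and v = 0.9c.
Numerator: 0.844 + 0.9 = 1.744. Denominator: 1 + (0.844)(0.9) = 1.7596.
u = 1.744/1.7596 = 0.99113, so the speed is 0.991c.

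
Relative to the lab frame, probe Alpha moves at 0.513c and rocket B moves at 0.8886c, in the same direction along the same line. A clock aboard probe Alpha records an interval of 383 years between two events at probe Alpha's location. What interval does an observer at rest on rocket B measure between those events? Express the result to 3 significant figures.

529 years

Transform probe Alpha's velocity into rocket B's frame: (0.513 − 0.8886)/(1 − 0.513·0.8886) = −0.3756/0.5441482, so the relative speed is 0.69025c.
γ for this relative speed: γ = 1/√(1 − 0.476445) = 1.382.
Probe Alpha's interval is proper; time dilation gives Δt_B = γΔτ = 1.382 × 383 years = 529 years.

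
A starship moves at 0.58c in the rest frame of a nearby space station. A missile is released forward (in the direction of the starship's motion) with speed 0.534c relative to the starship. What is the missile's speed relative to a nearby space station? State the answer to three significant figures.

0.851c

Relativistic velocity addition: u = (u' + v)/(1 + u'v/c²), with u' = 0.534c and v = 0.58c.
Numerator: 0.534 + 0.58 = 1.114. Denominator: 1 + (0.534)(0.58) = 1.30972.
u = 1.114/1.30972 = 0.85056, so the speed is 0.851c.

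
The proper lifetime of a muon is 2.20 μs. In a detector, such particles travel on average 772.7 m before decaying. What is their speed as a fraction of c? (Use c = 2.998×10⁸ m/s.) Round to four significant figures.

0.7606c

d = βγcτ ⇒ βγ = d/(cτ) = 772.7 m / (659.56 m) = 1.1715.
β = (βγ)/√(1+(βγ)²) = 1.1715/√2.37241 = 0.7606.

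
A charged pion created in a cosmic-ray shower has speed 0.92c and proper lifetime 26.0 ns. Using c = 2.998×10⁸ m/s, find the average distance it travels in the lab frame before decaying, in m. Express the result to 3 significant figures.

Lorentz factor: γ = (1 − 0.8464)^(−1/2) = 2.5516.
Lab-frame lifetime: Δt = γτ = 2.5516 × 26.0 ns = 66.342 ns.
Distance: d = vΔt = 0.92 × 2.998×10⁸ m/s × 6.6342×10^-8 s = 18.3 m.

18.3 m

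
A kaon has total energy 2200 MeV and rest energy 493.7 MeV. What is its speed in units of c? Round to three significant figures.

Total energy E = γmc² gives γ = 2200/493.7 = 4.4561.
Hence β = √(1 − 1/γ²) = √(1 − 0.0503605) = √0.9496395 = 0.974.

0.974c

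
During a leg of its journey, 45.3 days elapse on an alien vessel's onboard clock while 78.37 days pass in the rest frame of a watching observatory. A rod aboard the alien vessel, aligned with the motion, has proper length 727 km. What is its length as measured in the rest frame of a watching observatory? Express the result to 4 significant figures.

420.2 km

The time-dilation ratio gives γ = 78.37/45.3 = 1.73002.
The rod contracts by the same γ: 727 km / 1.73002 = 420.2 km.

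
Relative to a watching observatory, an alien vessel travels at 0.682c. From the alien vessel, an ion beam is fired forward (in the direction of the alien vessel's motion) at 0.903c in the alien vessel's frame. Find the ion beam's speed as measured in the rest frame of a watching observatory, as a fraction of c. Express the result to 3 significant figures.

0.981c

In units of c, u = (u' + v)/(1 + u'v) with u' = 0.903 and v = 0.682.
Numerator: 0.903 + 0.682 = 1.585. Denominator: 1 + (0.903)(0.682) = 1.615846.
u = 1.585/1.615846 = 0.98091, so the speed is 0.981c.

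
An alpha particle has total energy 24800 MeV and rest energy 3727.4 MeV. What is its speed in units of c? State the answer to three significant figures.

γ = E/(mc²) = 24800/3727.4 = 6.6534.
β = √(1 − 1/γ²) = √(1 − 0.0225898) = √0.9774102 = 0.989.

0.989c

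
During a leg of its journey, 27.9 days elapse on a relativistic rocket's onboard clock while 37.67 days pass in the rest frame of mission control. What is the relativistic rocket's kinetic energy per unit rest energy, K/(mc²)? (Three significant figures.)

0.350

γ = Δt/Δτ = 37.67/27.9 = 1.35018.
K/(mc²) = γ − 1 = 1.35018 − 1 = 0.350.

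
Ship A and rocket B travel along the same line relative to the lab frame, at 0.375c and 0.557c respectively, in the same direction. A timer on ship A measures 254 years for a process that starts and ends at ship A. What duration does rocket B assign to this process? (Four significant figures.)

261.0 years

Speed of ship A in rocket B's frame: u = (v_A − v_B)/(1 − v_A v_B/c²) = (0.375 − 0.557)/(1 − 0.375×0.557) = −0.182/0.791125 = −0.23005; |u| = 0.23005c.
γ for this relative speed: γ = 1/√(1 − 0.052923) = 1.0276.
The clock on ship A records proper time, so rocket B measures Δt = γΔτ = 1.0276 × 254 = 261.0 years.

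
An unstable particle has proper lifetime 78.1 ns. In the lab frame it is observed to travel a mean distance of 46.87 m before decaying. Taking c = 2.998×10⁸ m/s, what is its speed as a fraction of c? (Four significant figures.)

0.8946c

d = βγcτ ⇒ βγ = d/(cτ) = 46.87 m / (23.41438 m) = 2.0018.
β = (βγ)/√(1+(βγ)²) = 2.0018/√5.0072 = 0.8946.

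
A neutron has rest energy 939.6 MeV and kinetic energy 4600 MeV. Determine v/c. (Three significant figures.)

γ = 1 + K/(mc²) = 1 + 4600/939.6 = 5.8957.
β = √(1 − 1/γ²) = √(1 − 0.0287693) = √0.9712307 = 0.986.

0.986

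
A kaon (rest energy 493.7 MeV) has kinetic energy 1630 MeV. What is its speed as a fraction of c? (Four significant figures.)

γ = 1 + K/(mc²) = 1 + 1630/493.7 = 4.3016.
β = √(1 − 1/γ²) = √(1 − 0.0540431) = √0.9459569 = 0.9726.

0.9726c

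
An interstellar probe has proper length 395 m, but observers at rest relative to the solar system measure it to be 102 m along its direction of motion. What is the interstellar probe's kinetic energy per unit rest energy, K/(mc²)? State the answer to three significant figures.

γ = L₀/L = 395/102 = 3.87255.
K/(mc²) = γ − 1 = 3.87255 − 1 = 2.87.

2.87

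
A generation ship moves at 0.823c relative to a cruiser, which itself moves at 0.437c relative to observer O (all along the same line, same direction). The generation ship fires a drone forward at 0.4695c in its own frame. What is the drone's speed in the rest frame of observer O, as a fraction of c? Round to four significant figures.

Compose velocities in two stages. Stage 1 (into S'): u₁ = (0.4695+0.823)/(1+0.4695×0.823) = 0.93227.
Stage 2 (into S): u = (0.93227+0.437)/(1+0.93227×0.437) = 0.97291, so the speed is 0.9729c.

0.9729c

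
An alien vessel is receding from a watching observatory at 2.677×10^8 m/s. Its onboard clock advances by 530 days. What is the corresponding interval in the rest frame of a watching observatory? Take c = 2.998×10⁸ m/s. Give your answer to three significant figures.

1180 days

β = v/c = (2.677×10^8 m/s)/(2.998×10⁸ m/s) = 0.892929.
With β = 0.892929, γ = 1/√(1 − 0.892929²) = 1/√0.2026778 = 2.2212.
Time dilation: Δt = γ·Δτ = 2.2212 × 530 = 1180 days.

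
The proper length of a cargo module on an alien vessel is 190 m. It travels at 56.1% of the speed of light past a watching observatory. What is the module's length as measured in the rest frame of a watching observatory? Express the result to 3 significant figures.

β² = 0.314721, so γ = 1/√0.685279 = 1.208.
Length contraction: L = L₀/γ = 190/1.208 = 157 m.

157 m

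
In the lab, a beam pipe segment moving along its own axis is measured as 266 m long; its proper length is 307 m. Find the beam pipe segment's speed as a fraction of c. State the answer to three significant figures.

Length contraction gives γ = L₀/L = 307/266 = 1.1541.
β = √(1 − 1/γ²) = √0.249219 = 0.499.

0.499c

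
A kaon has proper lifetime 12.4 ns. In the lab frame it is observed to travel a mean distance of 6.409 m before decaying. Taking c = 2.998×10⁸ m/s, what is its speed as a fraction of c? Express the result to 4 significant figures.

0.8650c

Let x = d/(cτ) = 6.409 m / (2.998×10⁸ m/s × 1.240×10^-8 s) = 1.724. Since d = βγcτ, x = βγ = β/√(1−β²).
Solving: β² = x²/(1+x²) = 2.97218/3.97218 = 0.748249, so β = 0.8650.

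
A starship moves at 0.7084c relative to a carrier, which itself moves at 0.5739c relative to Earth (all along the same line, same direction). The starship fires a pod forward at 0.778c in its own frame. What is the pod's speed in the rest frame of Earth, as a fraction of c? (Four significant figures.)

Compose velocities in two stages. Stage 1 (into S'): u₁ = (0.778+0.7084)/(1+0.778×0.7084) = 0.95827.
Stage 2 (into S): u = (0.95827+0.5739)/(1+0.95827×0.5739) = 0.98853, so the speed is 0.9885c.

0.9885c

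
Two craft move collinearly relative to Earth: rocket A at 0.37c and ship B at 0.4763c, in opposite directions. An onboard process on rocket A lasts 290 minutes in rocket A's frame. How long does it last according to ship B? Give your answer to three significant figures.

The velocity of rocket A relative to ship B is (0.37 + 0.4763)c / (1 + 0.37×0.4763) = 0.7195c; relative speed 0.7195c.
At |u| = 0.7195c, γ = (1 − 0.51768)^(−1/2) = 1.4399.
The clock on rocket A records proper time, so ship B measures Δt = γΔτ = 1.4399 × 290 = 418 minutes.

418 minutes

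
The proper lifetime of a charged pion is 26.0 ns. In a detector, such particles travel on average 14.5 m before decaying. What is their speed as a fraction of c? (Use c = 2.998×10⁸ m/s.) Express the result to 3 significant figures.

Lab distance = (lab lifetime)·v = γτ·βc, so βγ = d/(cτ) = 14.50/(2.998×10⁸ × 2.600×10^-8) = 1.8602.
With βγ = 1.8602: γ² = 1 + (βγ)² = 4.46034, and β = (βγ)/γ = 1.8602/2.11195 = 0.881.

0.881c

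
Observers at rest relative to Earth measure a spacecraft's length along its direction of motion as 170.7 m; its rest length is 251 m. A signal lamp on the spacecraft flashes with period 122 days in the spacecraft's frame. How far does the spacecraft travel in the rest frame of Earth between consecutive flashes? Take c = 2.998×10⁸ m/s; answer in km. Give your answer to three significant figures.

3.41×10^12 km

γ = L₀/L = 251/170.7 = 1.47042.
β = √(1 − 1/γ²) = 0.73314. Lab-frame period = γτ = 1.47042×122 days = 179.39 days. Distance = βc × γτ = 0.73314 × 2.998×10⁸ m/s × 15499296 s = 3.4067×10^15 m = 3.41×10^12 km.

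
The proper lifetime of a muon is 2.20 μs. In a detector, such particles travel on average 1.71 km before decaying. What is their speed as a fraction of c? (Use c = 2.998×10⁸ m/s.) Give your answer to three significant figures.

0.933c

Let x = d/(cτ) = 1710 m / (2.998×10⁸ m/s × 2.200×10^-6 s) = 2.5926. Since d = βγcτ, x = βγ = β/√(1−β²).
Solving: β² = x²/(1+x²) = 6.72157/7.72157 = 0.870493, so β = 0.933.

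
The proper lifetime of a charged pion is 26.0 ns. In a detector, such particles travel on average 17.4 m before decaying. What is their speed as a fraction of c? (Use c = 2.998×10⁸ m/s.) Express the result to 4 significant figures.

0.9126c

Lab distance = (lab lifetime)·v = γτ·βc, so βγ = d/(cτ) = 17.40/(2.998×10⁸ × 2.600×10^-8) = 2.2323.
With βγ = 2.2323: γ² = 1 + (βγ)² = 5.98316, and β = (βγ)/γ = 2.2323/2.44605 = 0.9126.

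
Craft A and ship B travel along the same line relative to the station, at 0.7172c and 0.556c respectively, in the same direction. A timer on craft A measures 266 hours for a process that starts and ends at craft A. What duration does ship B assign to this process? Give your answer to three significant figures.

276 hours

Speed of craft A in ship B's frame: u = (v_A − v_B)/(1 − v_A v_B/c²) = (0.7172 − 0.556)/(1 − 0.7172×0.556) = 0.1612/0.6012368 = 0.26811; |u| = 0.26811c.
γ for this relative speed: γ = 1/√(1 − 0.071883) = 1.038.
The clock on craft A records proper time, so ship B measures Δt = γΔτ = 1.038 × 266 = 276 hours.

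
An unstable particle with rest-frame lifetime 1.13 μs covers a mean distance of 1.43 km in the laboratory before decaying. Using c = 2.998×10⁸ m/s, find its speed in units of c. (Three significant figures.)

0.973c

d = βγcτ ⇒ βγ = d/(cτ) = 1430 m / (338.774 m) = 4.2211.
β = (βγ)/√(1+(βγ)²) = 4.2211/√18.8177 = 0.973.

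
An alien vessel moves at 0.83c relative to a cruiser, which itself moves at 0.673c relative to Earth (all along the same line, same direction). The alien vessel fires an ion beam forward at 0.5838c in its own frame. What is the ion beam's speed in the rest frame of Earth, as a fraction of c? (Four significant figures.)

First combine the ion beam and alien vessel (S''→S'): u₁ = (0.5838 + 0.83)/(1 + 0.5838×0.83) = 1.4138/1.484554 = 0.95234.
Then combine with the cruiser (S'→S): u = (0.95234 + 0.673)/(1 + 0.95234×0.673) = 1.62534/1.64092482 = 0.9905.

0.9905c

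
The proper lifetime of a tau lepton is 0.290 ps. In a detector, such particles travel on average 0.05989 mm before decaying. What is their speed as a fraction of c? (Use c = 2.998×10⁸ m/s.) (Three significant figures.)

0.567c

d = βγcτ ⇒ βγ = d/(cτ) = 5.989×10^-5 m / (8.6942×10^-5 m) = 0.68885.
β = (βγ)/√(1+(βγ)²) = 0.68885/√1.474514 = 0.567.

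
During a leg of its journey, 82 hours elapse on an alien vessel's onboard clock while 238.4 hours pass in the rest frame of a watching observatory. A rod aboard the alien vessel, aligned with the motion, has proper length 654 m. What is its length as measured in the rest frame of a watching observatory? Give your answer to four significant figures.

224.9 m

The time-dilation ratio gives γ = 238.4/82 = 2.90732.
L = L₀/γ = 654/2.90732 = 224.9 m.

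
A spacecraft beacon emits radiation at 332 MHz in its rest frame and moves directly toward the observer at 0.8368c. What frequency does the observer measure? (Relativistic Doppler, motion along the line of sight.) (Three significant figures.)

Relativistic Doppler (source moving toward): f_obs = f_src · √((1+β)/(1−β)).
With β = 0.8368: factor = √(1.8368/0.1632) = 3.3548.
f_obs = 332 × 3.3548 = 1110 MHz.

1110 MHz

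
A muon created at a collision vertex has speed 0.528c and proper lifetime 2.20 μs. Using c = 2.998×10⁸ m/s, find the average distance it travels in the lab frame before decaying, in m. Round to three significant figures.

With β = 0.528, γ = 1/√(1 − 0.528²) = 1/√0.721216 = 1.1775.
Lab-frame lifetime: Δt = γτ = 1.1775 × 2.20 μs = 2.5905 μs.
Distance: d = vΔt = 0.528 × 2.998×10⁸ m/s × 2.5905×10^-6 s = 410 m.

410 m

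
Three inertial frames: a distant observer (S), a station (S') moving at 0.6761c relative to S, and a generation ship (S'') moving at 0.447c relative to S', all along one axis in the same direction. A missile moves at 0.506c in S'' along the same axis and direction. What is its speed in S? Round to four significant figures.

0.9527c

Apply u = (u'+v)/(1+u'v) twice. Missile in the station frame: (0.506+0.447)/(1+0.506·0.447) = 0.953/1.226182 = 0.77721c.
That velocity, transformed to the rest frame of a distant observer: (0.77721+0.6761)/(1+0.77721·0.6761) = 1.45331/1.525471681 = 0.9527c.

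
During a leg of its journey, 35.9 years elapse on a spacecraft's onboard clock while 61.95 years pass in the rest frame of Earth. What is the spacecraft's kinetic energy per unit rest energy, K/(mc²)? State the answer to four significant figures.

0.7256

The time-dilation ratio gives γ = 61.95/35.9 = 1.72563.
K/(mc²) = γ − 1 = 1.72563 − 1 = 0.7256.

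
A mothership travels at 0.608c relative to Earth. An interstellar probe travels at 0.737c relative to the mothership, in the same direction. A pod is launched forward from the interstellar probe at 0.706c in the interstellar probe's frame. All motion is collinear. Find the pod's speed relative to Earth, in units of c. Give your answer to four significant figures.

0.9874c

First combine the pod and interstellar probe (S''→S'): u₁ = (0.706 + 0.737)/(1 + 0.706×0.737) = 1.443/1.520322 = 0.94914.
Then combine with the mothership (S'→S): u = (0.94914 + 0.608)/(1 + 0.94914×0.608) = 1.55714/1.57707712 = 0.98736.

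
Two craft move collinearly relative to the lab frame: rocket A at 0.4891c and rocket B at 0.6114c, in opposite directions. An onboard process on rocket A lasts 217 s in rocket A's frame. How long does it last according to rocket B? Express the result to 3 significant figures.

Speed of rocket A in rocket B's frame: u = (v_A + v_B)/(1 + v_A v_B/c²) = (0.4891 + 0.6114)/(1 + 0.4891×0.6114) = 1.1005/1.29903574 = 0.84717; |u| = 0.84717c.
At |u| = 0.84717c, γ = (1 − 0.717697)^(−1/2) = 1.8821.
The clock on rocket A records proper time, so rocket B measures Δt = γΔτ = 1.8821 × 217 = 408 s.

408 s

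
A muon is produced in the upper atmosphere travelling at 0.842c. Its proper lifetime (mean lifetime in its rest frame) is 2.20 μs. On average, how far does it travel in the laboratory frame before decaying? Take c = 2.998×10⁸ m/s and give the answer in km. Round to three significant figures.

1.03 km

Lorentz factor: γ = (1 − 0.708964)^(−1/2) = 1.8536.
Lab-frame lifetime: Δt = γτ = 1.8536 × 2.20 μs = 4.0779 μs.
Distance: d = vΔt = 0.842 × 2.998×10⁸ m/s × 4.0779×10^-6 s = 1030 m = 1.03 km.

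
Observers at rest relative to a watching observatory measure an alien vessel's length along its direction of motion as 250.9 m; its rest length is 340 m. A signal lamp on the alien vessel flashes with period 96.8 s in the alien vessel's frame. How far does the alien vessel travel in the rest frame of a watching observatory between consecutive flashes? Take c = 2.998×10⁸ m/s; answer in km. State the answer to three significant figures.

2.65×10^7 km

Length contraction gives γ = L₀/L = 340/250.9 = 1.35512.
β = √(1 − 1/γ²) = 0.67486. Lab-frame period = γτ = 1.35512×96.8 s = 131.18 s. Distance = βc × γτ = 0.67486 × 2.998×10⁸ m/s × 131.18 s = 2.6541×10^10 m = 2.65×10^7 km.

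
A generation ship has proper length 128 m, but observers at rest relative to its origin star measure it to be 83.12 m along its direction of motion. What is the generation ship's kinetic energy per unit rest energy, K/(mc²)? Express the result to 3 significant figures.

0.540

From L = L₀/γ: γ = 128/83.12 = 1.53994.
Since K = (γ−1)mc², K/(mc²) = 1.53994 − 1 = 0.540.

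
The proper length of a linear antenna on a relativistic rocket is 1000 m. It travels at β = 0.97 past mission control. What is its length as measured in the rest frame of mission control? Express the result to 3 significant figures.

γ = 1/√(1 − β²) = 1/√(1 − 0.9409) = 1/√0.0591 = 4.1135.
Length contraction: L = L₀/γ = 1000/4.1135 = 243 m.

243 m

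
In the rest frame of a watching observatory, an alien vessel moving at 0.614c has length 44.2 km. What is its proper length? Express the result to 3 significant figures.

Lorentz factor: γ = (1 − 0.376996)^(−1/2) = 1.2669.
Proper length: L₀ = γ·L = 1.2669 × 44.2 = 56.0 km.

56.0 km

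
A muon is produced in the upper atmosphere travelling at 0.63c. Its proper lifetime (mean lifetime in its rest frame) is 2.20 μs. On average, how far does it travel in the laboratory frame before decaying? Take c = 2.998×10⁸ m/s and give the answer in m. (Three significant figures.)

With β = 0.63, γ = 1/√(1 − 0.63²) = 1/√0.6031 = 1.2877.
Lab-frame lifetime: Δt = γτ = 1.2877 × 2.20 μs = 2.8329 μs.
Distance: d = vΔt = 0.63 × 2.998×10⁸ m/s × 2.8329×10^-6 s = 535 m.

535 m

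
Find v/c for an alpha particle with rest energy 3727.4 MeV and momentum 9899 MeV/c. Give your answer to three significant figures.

0.936

βγ = pc/(mc²) = 9899/3727.4 = 2.6557.
Since γ² = 1 + (βγ)² = 8.05274, γ = √8.05274 = 2.83774, and β = (βγ)/γ = 2.6557/2.83774 = 0.936.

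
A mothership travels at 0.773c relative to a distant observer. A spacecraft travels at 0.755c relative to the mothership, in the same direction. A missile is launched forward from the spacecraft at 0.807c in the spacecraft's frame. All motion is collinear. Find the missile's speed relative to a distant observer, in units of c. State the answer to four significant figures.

Compose velocities in two stages. Stage 1 (into S'): u₁ = (0.807+0.755)/(1+0.807×0.755) = 0.97062.
Stage 2 (into S): u = (0.97062+0.773)/(1+0.97062×0.773) = 0.99619, so the speed is 0.9962c.

0.9962c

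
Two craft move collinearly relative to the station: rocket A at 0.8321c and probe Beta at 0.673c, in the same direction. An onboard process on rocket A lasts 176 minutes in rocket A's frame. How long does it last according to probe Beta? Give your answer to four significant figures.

Speed of rocket A in probe Beta's frame: u = (v_A − v_B)/(1 − v_A v_B/c²) = (0.8321 − 0.673)/(1 − 0.8321×0.673) = 0.1591/0.4399967 = 0.36159; |u| = 0.36159c.
γ for this relative speed: γ = 1/√(1 − 0.130747) = 1.0726.
The clock on rocket A records proper time, so probe Beta measures Δt = γΔτ = 1.0726 × 176 = 188.8 minutes.

188.8 minutes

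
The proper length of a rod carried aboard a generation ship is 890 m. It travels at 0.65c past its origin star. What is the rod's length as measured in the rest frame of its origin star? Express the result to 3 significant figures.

Lorentz factor: γ = (1 − 0.4225)^(−1/2) = 1.3159.
Length contraction: L = L₀/γ = 890/1.3159 = 676 m.

676 m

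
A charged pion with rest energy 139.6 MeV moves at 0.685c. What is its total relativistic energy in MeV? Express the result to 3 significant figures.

192 MeV

With β = 0.685, γ = 1/√(1 − 0.685²) = 1/√0.530775 = 1.3726.
Total energy: E = γmc² = 1.3726 × 139.6 MeV = 192 MeV.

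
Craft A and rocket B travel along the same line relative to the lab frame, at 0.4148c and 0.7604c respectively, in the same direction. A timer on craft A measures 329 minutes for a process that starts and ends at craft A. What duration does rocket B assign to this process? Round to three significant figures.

Transform craft A's velocity into rocket B's frame: (0.4148 − 0.7604)/(1 − 0.4148·0.7604) = −0.3456/0.68458608, so the relative speed is 0.50483c.
At |u| = 0.50483c, γ = (1 − 0.254853)^(−1/2) = 1.1585.
Craft A's interval is proper; time dilation gives Δt_B = γΔτ = 1.1585 × 329 minutes = 381 minutes.

381 minutes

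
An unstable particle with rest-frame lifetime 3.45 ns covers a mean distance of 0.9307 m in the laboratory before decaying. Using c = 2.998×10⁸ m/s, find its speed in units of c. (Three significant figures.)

0.669c

Lab distance = (lab lifetime)·v = γτ·βc, so βγ = d/(cτ) = 0.9307/(2.998×10⁸ × 3.450×10^-9) = 0.89983.
With βγ = 0.89983: γ² = 1 + (βγ)² = 1.809694, and β = (βγ)/γ = 0.89983/1.34525 = 0.669.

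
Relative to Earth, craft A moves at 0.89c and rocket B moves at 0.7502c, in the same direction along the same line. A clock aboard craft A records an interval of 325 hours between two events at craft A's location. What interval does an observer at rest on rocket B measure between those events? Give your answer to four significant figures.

Speed of craft A in rocket B's frame: u = (v_A − v_B)/(1 − v_A v_B/c²) = (0.89 − 0.7502)/(1 − 0.89×0.7502) = 0.1398/0.332322 = 0.42068; |u| = 0.42068c.
γ for this relative speed: γ = 1/√(1 − 0.176972) = 1.1023.
The clock on craft A records proper time, so rocket B measures Δt = γΔτ = 1.1023 × 325 = 358.2 hours.

358.2 hours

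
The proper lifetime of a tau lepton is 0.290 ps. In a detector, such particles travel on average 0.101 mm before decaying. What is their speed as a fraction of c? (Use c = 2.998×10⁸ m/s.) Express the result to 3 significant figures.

0.758c

Let x = d/(cτ) = 1.010×10^-4 m / (2.998×10⁸ m/s × 2.900×10^-13 s) = 1.1617. Since d = βγcτ, x = βγ = β/√(1−β²).
Solving: β² = x²/(1+x²) = 1.34955/2.34955 = 0.574387, so β = 0.758.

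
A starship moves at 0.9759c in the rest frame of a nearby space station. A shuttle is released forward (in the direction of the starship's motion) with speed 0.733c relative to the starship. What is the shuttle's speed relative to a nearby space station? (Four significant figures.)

In units of c, u = (u' + v)/(1 + u'v) with u' = 0.733 and v = 0.9759.
Numerator: 0.733 + 0.9759 = 1.7089. Denominator: 1 + (0.733)(0.9759) = 1.7153347.
u = 1.7089/1.7153347 = 0.99625, so the speed is 0.9962c.

0.9962c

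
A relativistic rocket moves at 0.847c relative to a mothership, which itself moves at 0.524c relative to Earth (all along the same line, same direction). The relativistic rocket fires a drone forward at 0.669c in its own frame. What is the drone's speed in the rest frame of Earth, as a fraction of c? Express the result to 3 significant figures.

First combine the drone and relativistic rocket (S''→S'): u₁ = (0.669 + 0.847)/(1 + 0.669×0.847) = 1.516/1.566643 = 0.96767.
Then combine with the mothership (S'→S): u = (0.96767 + 0.524)/(1 + 0.96767×0.524) = 1.49167/1.50705908 = 0.98979.

0.990c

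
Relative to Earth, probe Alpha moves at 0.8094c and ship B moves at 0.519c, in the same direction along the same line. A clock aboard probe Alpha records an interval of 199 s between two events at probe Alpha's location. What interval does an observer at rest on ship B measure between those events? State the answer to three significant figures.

Speed of probe Alpha in ship B's frame: u = (v_A − v_B)/(1 − v_A v_B/c²) = (0.8094 − 0.519)/(1 − 0.8094×0.519) = 0.2904/0.5799214 = 0.50076; |u| = 0.50076c.
γ for this relative speed: γ = 1/√(1 − 0.250761) = 1.1553.
Probe Alpha's interval is proper; time dilation gives Δt_B = γΔτ = 1.1553 × 199 s = 230 s.

230 s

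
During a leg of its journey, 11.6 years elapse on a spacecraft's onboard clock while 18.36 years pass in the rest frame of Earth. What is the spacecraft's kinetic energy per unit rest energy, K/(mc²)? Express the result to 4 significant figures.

0.5828

From Δt = γΔτ: γ = 18.36/11.6 = 1.58276.
K/(mc²) = γ − 1 = 1.58276 − 1 = 0.5828.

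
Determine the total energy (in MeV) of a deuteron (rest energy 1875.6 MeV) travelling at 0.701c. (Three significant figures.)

With β = 0.701, γ = 1/√(1 − 0.701²) = 1/√0.508599 = 1.4022.
Total energy: E = γmc² = 1.4022 × 1875.6 MeV = 2630 MeV.

2630 MeV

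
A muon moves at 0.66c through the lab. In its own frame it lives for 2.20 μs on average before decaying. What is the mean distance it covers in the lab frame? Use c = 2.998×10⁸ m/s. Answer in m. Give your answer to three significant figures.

579 m

With β = 0.66, γ = 1/√(1 − 0.66²) = 1/√0.5644 = 1.3311.
Lab-frame lifetime: Δt = γτ = 1.3311 × 2.20 μs = 2.9284 μs.
Distance: d = vΔt = 0.66 × 2.998×10⁸ m/s × 2.9284×10^-6 s = 579 m.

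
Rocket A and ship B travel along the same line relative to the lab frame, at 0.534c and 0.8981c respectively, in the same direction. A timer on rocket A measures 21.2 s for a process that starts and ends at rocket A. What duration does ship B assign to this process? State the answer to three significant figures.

Speed of rocket A in ship B's frame: u = (v_A − v_B)/(1 − v_A v_B/c²) = (0.534 − 0.8981)/(1 − 0.534×0.8981) = −0.3641/0.5204146 = −0.69963; |u| = 0.69963c.
At |u| = 0.69963c, γ = (1 − 0.489482)^(−1/2) = 1.3996.
The clock on rocket A records proper time, so ship B measures Δt = γΔτ = 1.3996 × 21.2 = 29.7 s.

29.7 s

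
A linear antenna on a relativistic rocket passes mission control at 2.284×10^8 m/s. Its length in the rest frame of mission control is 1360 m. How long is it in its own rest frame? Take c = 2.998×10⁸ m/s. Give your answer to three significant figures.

β = v/c = (2.284×10^8 m/s)/(2.998×10⁸ m/s) = 0.761841.
γ = 1/√(1 − β²) = 1/√(1 − 0.5804017) = 1/√0.4195983 = 1/0.647764 = 1.5438.
Proper length: L₀ = γ·L = 1.5438 × 1360 = 2100 m.

2100 m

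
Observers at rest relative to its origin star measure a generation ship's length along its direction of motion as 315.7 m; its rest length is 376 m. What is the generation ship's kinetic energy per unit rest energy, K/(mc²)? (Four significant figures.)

From L = L₀/γ: γ = 376/315.7 = 1.191.
K/(mc²) = γ − 1 = 1.191 − 1 = 0.1910.

0.1910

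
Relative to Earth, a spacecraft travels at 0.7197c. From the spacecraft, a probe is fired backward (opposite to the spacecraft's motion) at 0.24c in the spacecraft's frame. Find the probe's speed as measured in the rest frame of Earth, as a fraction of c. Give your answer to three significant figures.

0.580c

In units of c, u = (u' + v)/(1 + u'v) with u' = −0.24 and v = 0.7197.
Numerator: −0.24 + 0.7197 = 0.4797. Denominator: 1 + (−0.24)(0.7197) = 0.827272.
u = 0.4797/0.827272 = 0.57986, so the speed is 0.580c.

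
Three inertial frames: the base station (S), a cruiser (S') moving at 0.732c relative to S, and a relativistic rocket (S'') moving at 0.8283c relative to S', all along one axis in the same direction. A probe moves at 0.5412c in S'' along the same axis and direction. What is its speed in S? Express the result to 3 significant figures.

0.991c

First combine the probe and relativistic rocket (S''→S'): u₁ = (0.5412 + 0.8283)/(1 + 0.5412×0.8283) = 1.3695/1.44827596 = 0.94561.
Then combine with the cruiser (S'→S): u = (0.94561 + 0.732)/(1 + 0.94561×0.732) = 1.67761/1.69218652 = 0.99139.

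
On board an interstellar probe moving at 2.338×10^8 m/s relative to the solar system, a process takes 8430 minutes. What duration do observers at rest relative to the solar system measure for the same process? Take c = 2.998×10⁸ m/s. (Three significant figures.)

β = v/c = (2.338×10^8 m/s)/(2.998×10⁸ m/s) = 0.779853.
With β = 0.779853, γ = 1/√(1 − 0.779853²) = 1/√0.3918293 = 1.5975.
The onboard clock measures proper time, so the interval in the rest frame of the solar system is dilated: Δt = γ·Δτ = 1.5975 × 8430 minutes = 13500 minutes.

13500 minutes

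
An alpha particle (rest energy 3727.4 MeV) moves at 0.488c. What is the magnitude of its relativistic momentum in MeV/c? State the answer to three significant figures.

γ = 1/√(1 − β²) = 1/√(1 − 0.238144) = 1/√0.761856 = 1/0.872844 = 1.1457.
Momentum: p = γβ·mc = 1.1457 × 0.488 × 3727.4 MeV/c = 2080 MeV/c.

2080 MeV/c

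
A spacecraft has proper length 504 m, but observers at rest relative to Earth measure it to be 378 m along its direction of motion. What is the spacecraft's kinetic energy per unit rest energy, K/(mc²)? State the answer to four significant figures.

0.3333

From L = L₀/γ: γ = 504/378 = 1.33333.
Since K = (γ−1)mc², K/(mc²) = 1.33333 − 1 = 0.3333.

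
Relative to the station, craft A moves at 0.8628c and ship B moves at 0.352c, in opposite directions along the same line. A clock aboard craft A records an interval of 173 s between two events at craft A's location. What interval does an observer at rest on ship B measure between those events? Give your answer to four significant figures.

Transform craft A's velocity into ship B's frame: (0.8628 + 0.352)/(1 + 0.8628·0.352) = 1.2148/1.3037056, so the relative speed is 0.93181c.
γ for this relative speed: γ = 1/√(1 − 0.86827) = 2.7552.
Craft A's interval is proper; time dilation gives Δt_B = γΔτ = 2.7552 × 173 s = 476.6 s.

476.6 s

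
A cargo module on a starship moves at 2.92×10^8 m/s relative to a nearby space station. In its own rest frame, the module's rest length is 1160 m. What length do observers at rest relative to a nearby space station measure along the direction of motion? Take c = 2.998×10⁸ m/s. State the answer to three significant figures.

β = v/c = (2.92×10^8 m/s)/(2.998×10⁸ m/s) = 0.973983.
Lorentz factor: γ = (1 − 0.9486429)^(−1/2) = 4.4127.
Along the direction of motion the measured length is L₀/γ = 1160/4.4127 = 263 m.

263 m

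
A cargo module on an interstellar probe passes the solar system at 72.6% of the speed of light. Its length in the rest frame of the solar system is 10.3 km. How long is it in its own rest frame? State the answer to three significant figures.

γ = 1/√(1 − β²) = 1/√(1 − 0.527076) = 1/√0.472924 = 1/0.687695 = 1.4541.
Proper length: L₀ = γ·L = 1.4541 × 10.3 = 15.0 km.

15.0 km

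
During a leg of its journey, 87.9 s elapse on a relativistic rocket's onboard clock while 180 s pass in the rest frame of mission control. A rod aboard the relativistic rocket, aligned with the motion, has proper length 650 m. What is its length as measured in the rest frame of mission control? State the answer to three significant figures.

317 m

γ = Δt/Δτ = 180/87.9 = 2.04778.
The rod contracts by the same γ: 650 m / 2.04778 = 317 m.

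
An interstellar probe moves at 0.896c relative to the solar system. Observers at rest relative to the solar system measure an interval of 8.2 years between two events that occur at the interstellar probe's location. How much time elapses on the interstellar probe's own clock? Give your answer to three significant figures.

Lorentz factor: γ = (1 − 0.802816)^(−1/2) = 2.252.
The moving clock records proper time: Δτ = Δt/γ = 8.2/2.252 = 3.64 years.

3.64 years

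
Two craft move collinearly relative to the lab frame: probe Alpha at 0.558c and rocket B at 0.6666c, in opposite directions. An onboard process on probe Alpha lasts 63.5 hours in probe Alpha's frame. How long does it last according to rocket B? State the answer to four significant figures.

140.8 hours

The velocity of probe Alpha relative to rocket B is (0.558 + 0.6666)c / (1 + 0.558×0.6666) = 0.89259c; relative speed 0.89259c.
γ for this relative speed: γ = 1/√(1 − 0.796717) = 2.2179.
The clock on probe Alpha records proper time, so rocket B measures Δt = γΔτ = 2.2179 × 63.5 = 140.8 hours.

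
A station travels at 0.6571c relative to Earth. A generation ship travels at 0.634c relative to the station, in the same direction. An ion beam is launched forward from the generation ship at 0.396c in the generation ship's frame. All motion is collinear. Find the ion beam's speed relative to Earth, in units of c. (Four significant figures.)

0.9607c

First combine the ion beam and generation ship (S''→S'): u₁ = (0.396 + 0.634)/(1 + 0.396×0.634) = 1.03/1.251064 = 0.8233.
Then combine with the station (S'→S): u = (0.8233 + 0.6571)/(1 + 0.8233×0.6571) = 1.4804/1.54099043 = 0.96068.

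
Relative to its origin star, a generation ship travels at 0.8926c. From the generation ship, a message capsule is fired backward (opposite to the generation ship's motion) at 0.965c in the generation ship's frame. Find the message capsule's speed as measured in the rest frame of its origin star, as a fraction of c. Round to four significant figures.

Relativistic velocity addition: u = (u' + v)/(1 + u'v/c²), with u' = −0.965c and v = 0.8926c.
Numerator: −0.965 + 0.8926 = −0.0724. Denominator: 1 + (−0.965)(0.8926) = 0.138641.
u = −0.0724/0.138641 = −0.52221, so the speed is 0.5222c.

0.5222c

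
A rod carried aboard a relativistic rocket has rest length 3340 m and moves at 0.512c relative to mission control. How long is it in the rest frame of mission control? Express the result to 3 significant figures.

2870 m

γ = 1/√(1 − β²) = 1/√(1 − 0.262144) = 1/√0.737856 = 1/0.858985 = 1.1642.
Length contraction: L = L₀/γ = 3340/1.1642 = 2870 m.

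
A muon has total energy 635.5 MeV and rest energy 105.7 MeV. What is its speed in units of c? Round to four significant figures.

0.9861c

Total energy E = γmc² gives γ = 635.5/105.7 = 6.0123.
Hence β = √(1 − 1/γ²) = √(1 − 0.0276642) = √0.9723358 = 0.9861.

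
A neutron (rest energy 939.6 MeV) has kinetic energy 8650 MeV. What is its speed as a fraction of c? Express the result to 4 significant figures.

γ = 1 + K/(mc²) = 1 + 8650/939.6 = 10.206.
β = √(1 − 1/γ²) = √(1 − 0.00960039) = √0.99039961 = 0.9952.

0.9952c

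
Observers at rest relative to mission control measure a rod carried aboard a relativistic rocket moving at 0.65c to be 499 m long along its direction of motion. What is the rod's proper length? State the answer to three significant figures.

Lorentz factor: γ = (1 − 0.4225)^(−1/2) = 1.3159.
Proper length: L₀ = γ·L = 1.3159 × 499 = 657 m.

657 m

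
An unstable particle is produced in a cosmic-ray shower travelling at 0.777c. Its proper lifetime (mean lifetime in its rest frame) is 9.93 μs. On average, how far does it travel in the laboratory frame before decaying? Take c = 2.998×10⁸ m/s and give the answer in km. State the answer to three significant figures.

3.67 km

Lorentz factor: γ = (1 − 0.603729)^(−1/2) = 1.5886.
Lab-frame lifetime: Δt = γτ = 1.5886 × 9.93 μs = 15.775 μs.
Distance: d = vΔt = 0.777 × 2.998×10⁸ m/s × 1.5775×10^-5 s = 3670 m = 3.67 km.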